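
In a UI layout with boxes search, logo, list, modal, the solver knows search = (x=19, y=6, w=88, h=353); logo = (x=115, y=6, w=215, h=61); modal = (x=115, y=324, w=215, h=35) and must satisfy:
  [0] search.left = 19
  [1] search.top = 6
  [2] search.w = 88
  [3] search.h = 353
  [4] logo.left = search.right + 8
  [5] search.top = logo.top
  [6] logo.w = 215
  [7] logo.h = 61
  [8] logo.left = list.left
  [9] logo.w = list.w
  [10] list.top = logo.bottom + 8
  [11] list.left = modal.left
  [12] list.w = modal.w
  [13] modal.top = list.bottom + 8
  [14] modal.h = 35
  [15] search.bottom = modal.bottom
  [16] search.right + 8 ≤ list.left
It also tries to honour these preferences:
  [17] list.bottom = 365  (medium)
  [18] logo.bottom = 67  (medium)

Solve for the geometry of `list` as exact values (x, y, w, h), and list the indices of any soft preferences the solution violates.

1. list.x = 115  [logo.left = list.left]
2. list.w = 215  [logo.w = list.w]
3. list.y = 75  [list.top = logo.bottom + 8]
4. list.h = 241  [modal.top = list.bottom + 8]

list = (x=115, y=75, w=215, h=241)
violated soft preferences: 17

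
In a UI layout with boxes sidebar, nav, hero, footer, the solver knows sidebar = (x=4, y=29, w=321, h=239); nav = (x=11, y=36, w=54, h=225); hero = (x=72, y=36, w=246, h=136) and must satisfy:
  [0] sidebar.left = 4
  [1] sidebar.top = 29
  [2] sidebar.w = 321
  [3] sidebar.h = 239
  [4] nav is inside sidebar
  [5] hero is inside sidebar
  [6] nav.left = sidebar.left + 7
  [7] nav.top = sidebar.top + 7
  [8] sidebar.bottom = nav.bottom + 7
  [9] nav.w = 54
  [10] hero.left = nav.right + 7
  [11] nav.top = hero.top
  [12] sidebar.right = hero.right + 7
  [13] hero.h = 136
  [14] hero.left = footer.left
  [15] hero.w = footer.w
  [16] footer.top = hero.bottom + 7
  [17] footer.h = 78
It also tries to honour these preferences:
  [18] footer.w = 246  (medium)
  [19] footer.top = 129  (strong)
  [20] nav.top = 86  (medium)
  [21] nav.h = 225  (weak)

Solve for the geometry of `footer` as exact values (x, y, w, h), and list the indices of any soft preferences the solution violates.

1. footer.x = 72  [hero.left = footer.left]
2. footer.w = 246  [hero.w = footer.w]
3. footer.y = 179  [footer.top = hero.bottom + 7]
4. footer.h = 78  [footer.h = 78]

footer = (x=72, y=179, w=246, h=78)
violated soft preferences: 19, 20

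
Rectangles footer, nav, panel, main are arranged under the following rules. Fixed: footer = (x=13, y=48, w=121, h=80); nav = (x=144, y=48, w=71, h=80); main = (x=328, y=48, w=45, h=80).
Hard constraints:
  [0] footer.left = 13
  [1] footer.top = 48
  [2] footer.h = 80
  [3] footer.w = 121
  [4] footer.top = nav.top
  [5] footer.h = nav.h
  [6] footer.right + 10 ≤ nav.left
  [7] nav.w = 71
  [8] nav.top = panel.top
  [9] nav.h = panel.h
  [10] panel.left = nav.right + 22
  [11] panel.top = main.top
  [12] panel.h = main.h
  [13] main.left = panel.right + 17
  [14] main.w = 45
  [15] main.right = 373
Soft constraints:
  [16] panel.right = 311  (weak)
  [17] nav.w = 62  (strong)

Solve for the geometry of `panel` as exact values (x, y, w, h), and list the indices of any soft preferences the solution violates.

panel = (x=237, y=48, w=74, h=80)
violated soft preferences: 17

1. panel.y = 48  [nav.top = panel.top]
2. panel.h = 80  [nav.h = panel.h]
3. panel.x = 237  [panel.left = nav.right + 22]
4. panel.w = 74  [main.left = panel.right + 17]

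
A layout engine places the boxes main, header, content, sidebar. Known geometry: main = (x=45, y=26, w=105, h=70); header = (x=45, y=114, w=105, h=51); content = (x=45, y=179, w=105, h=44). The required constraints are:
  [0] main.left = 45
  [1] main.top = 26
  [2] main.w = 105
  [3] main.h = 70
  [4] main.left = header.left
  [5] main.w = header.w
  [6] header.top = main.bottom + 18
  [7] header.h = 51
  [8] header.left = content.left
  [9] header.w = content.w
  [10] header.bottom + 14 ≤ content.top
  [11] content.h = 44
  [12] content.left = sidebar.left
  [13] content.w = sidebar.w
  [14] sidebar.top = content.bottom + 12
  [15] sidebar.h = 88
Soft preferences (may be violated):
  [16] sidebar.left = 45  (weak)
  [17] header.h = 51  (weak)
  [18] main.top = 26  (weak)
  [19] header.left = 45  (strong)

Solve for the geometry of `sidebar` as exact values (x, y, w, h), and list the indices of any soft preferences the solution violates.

sidebar = (x=45, y=235, w=105, h=88)
violated soft preferences: none

1. sidebar.x = 45  [content.left = sidebar.left]
2. sidebar.w = 105  [content.w = sidebar.w]
3. sidebar.y = 235  [sidebar.top = content.bottom + 12]
4. sidebar.h = 88  [sidebar.h = 88]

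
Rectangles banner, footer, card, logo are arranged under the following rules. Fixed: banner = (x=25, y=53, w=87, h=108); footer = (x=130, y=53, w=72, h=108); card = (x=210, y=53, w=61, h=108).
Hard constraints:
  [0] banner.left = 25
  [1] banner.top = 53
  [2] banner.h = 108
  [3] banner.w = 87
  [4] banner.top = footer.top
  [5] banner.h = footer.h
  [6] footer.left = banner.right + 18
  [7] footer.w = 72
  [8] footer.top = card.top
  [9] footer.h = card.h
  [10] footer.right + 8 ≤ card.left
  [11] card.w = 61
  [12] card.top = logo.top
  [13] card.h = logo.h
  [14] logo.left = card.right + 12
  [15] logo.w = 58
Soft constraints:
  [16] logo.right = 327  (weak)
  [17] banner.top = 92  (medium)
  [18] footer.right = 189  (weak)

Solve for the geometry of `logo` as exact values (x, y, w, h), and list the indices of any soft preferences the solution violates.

logo = (x=283, y=53, w=58, h=108)
violated soft preferences: 16, 17, 18

1. logo.y = 53  [card.top = logo.top]
2. logo.h = 108  [card.h = logo.h]
3. logo.x = 283  [logo.left = card.right + 12]
4. logo.w = 58  [logo.w = 58]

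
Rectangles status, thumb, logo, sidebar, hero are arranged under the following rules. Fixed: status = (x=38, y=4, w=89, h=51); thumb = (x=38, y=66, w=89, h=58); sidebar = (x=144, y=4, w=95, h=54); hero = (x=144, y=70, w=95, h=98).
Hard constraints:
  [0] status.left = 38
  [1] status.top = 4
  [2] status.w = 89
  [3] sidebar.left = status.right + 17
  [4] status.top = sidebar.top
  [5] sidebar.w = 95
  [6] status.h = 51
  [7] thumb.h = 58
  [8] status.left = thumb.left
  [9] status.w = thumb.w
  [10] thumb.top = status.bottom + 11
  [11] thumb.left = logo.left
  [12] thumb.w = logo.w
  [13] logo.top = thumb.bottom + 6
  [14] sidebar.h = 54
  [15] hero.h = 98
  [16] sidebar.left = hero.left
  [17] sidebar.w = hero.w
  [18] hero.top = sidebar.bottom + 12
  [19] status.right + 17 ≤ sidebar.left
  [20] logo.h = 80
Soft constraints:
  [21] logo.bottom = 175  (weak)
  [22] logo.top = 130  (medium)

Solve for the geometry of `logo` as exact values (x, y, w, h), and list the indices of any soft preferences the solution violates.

logo = (x=38, y=130, w=89, h=80)
violated soft preferences: 21

1. logo.x = 38  [thumb.left = logo.left]
2. logo.w = 89  [thumb.w = logo.w]
3. logo.y = 130  [logo.top = thumb.bottom + 6]
4. logo.h = 80  [logo.h = 80]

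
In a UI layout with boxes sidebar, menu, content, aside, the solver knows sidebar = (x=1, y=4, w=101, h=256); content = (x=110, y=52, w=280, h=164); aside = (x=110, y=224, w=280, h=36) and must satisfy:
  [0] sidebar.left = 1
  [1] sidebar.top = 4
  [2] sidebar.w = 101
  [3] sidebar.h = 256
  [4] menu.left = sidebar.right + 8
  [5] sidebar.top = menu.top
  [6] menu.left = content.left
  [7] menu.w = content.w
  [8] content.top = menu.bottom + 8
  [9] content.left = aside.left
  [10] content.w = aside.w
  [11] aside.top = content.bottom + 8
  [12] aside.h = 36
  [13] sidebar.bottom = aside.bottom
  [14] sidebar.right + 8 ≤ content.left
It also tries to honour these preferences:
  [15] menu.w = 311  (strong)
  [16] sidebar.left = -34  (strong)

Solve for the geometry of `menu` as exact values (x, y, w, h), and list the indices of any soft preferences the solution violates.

1. menu.x = 110  [menu.left = sidebar.right + 8]
2. menu.y = 4  [sidebar.top = menu.top]
3. menu.w = 280  [menu.w = content.w]
4. menu.h = 40  [content.top = menu.bottom + 8]

menu = (x=110, y=4, w=280, h=40)
violated soft preferences: 15, 16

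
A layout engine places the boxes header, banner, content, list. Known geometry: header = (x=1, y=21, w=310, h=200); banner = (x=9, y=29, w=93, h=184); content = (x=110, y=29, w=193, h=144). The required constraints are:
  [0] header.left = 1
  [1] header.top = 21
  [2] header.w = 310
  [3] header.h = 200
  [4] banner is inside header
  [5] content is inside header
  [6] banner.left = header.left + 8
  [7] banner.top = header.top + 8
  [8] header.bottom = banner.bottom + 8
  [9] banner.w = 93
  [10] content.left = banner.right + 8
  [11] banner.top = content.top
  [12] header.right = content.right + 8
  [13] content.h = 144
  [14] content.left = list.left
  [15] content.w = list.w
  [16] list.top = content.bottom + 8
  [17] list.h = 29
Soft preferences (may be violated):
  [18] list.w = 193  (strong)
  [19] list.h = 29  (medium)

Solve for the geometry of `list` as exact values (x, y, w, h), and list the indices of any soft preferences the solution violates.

1. list.x = 110  [content.left = list.left]
2. list.w = 193  [content.w = list.w]
3. list.y = 181  [list.top = content.bottom + 8]
4. list.h = 29  [list.h = 29]

list = (x=110, y=181, w=193, h=29)
violated soft preferences: none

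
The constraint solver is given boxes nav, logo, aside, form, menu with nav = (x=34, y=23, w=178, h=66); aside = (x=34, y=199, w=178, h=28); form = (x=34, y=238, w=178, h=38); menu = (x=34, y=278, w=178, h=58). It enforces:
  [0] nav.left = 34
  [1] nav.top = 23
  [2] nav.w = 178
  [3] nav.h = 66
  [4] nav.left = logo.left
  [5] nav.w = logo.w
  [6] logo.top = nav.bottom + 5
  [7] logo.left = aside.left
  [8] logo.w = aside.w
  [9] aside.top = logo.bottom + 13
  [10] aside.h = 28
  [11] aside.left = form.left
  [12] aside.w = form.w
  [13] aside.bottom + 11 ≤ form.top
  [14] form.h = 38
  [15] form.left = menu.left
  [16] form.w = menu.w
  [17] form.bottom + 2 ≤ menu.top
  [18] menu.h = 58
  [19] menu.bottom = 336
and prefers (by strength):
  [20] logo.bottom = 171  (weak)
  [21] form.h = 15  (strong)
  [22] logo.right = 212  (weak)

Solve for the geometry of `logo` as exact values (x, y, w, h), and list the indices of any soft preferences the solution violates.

1. logo.x = 34  [nav.left = logo.left]
2. logo.w = 178  [nav.w = logo.w]
3. logo.y = 94  [logo.top = nav.bottom + 5]
4. logo.h = 92  [aside.top = logo.bottom + 13]

logo = (x=34, y=94, w=178, h=92)
violated soft preferences: 20, 21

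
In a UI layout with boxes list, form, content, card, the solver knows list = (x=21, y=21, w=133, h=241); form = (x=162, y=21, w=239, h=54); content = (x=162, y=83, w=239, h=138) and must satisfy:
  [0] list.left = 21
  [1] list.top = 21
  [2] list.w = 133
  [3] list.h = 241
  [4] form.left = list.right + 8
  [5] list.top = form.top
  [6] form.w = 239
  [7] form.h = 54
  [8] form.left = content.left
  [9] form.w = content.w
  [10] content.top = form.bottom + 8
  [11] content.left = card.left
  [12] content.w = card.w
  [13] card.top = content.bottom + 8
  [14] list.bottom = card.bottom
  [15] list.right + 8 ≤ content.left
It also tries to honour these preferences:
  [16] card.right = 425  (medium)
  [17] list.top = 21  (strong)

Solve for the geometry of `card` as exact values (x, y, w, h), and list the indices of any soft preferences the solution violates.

card = (x=162, y=229, w=239, h=33)
violated soft preferences: 16

1. card.x = 162  [content.left = card.left]
2. card.w = 239  [content.w = card.w]
3. card.y = 229  [card.top = content.bottom + 8]
4. card.h = 33  [list.bottom = card.bottom]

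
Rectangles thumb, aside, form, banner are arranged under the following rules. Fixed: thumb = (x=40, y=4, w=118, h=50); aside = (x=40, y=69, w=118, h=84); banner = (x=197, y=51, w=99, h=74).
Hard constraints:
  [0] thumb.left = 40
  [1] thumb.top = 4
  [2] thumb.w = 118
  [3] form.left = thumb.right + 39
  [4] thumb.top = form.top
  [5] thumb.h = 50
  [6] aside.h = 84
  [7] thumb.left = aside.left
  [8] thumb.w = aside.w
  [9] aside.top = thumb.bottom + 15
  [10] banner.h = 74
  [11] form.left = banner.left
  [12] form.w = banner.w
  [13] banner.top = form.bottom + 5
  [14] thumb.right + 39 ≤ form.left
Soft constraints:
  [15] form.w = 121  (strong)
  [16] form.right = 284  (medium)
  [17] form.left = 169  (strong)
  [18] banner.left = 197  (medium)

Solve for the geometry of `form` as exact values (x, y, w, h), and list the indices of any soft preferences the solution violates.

form = (x=197, y=4, w=99, h=42)
violated soft preferences: 15, 16, 17

1. form.x = 197  [form.left = thumb.right + 39]
2. form.y = 4  [thumb.top = form.top]
3. form.w = 99  [form.w = banner.w]
4. form.h = 42  [banner.top = form.bottom + 5]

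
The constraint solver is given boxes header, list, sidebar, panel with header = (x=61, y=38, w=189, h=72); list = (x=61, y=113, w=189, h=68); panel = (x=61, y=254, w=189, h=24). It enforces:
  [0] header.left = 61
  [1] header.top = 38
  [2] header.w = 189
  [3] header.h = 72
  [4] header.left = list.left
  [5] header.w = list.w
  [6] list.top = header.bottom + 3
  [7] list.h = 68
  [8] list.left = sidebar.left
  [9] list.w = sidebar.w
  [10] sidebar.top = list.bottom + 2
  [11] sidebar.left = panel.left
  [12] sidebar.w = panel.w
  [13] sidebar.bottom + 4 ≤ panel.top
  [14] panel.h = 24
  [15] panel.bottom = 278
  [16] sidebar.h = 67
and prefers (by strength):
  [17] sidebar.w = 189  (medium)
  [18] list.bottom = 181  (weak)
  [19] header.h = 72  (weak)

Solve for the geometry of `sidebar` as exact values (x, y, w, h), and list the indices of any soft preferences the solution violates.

sidebar = (x=61, y=183, w=189, h=67)
violated soft preferences: none

1. sidebar.x = 61  [list.left = sidebar.left]
2. sidebar.w = 189  [list.w = sidebar.w]
3. sidebar.y = 183  [sidebar.top = list.bottom + 2]
4. sidebar.h = 67  [sidebar.h = 67]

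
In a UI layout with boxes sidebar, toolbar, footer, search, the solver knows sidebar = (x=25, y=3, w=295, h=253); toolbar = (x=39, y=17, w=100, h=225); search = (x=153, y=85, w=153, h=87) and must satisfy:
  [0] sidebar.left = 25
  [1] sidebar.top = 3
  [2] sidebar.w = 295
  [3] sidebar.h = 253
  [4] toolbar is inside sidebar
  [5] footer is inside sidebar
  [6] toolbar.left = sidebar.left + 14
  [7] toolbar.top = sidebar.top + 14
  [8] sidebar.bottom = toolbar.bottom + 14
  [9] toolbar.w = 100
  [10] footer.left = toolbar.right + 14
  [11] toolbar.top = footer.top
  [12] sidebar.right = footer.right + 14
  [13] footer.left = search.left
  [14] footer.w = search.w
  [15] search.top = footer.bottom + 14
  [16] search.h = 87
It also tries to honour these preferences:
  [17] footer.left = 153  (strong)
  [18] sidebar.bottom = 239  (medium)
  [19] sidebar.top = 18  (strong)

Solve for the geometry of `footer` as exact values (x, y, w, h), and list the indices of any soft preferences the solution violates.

footer = (x=153, y=17, w=153, h=54)
violated soft preferences: 18, 19

1. footer.x = 153  [footer.left = toolbar.right + 14]
2. footer.y = 17  [toolbar.top = footer.top]
3. footer.w = 153  [sidebar.right = footer.right + 14]
4. footer.h = 54  [search.top = footer.bottom + 14]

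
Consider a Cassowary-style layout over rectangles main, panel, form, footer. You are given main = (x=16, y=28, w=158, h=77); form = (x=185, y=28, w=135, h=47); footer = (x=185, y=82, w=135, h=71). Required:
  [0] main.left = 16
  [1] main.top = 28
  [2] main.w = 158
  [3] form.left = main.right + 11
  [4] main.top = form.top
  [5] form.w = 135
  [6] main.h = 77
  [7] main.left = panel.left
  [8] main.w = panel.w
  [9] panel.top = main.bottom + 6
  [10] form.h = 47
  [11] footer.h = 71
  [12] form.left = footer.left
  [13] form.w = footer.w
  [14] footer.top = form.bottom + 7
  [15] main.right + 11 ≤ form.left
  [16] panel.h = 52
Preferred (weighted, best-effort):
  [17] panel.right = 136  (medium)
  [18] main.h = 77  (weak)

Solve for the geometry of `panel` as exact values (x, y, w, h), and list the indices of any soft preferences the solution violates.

1. panel.x = 16  [main.left = panel.left]
2. panel.w = 158  [main.w = panel.w]
3. panel.y = 111  [panel.top = main.bottom + 6]
4. panel.h = 52  [panel.h = 52]

panel = (x=16, y=111, w=158, h=52)
violated soft preferences: 17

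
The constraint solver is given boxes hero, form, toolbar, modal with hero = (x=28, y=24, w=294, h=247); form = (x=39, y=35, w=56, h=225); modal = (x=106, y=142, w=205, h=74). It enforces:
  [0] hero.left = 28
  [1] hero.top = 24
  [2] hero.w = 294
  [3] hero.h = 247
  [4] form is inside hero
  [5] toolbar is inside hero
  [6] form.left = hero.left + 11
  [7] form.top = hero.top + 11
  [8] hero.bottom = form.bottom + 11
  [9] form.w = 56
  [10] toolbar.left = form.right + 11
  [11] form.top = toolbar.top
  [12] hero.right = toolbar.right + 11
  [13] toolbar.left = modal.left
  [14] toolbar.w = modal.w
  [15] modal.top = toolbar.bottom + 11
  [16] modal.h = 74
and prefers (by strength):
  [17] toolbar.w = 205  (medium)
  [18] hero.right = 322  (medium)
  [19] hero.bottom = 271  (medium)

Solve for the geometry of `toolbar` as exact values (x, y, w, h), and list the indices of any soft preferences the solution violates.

1. toolbar.x = 106  [toolbar.left = form.right + 11]
2. toolbar.y = 35  [form.top = toolbar.top]
3. toolbar.w = 205  [hero.right = toolbar.right + 11]
4. toolbar.h = 96  [modal.top = toolbar.bottom + 11]

toolbar = (x=106, y=35, w=205, h=96)
violated soft preferences: none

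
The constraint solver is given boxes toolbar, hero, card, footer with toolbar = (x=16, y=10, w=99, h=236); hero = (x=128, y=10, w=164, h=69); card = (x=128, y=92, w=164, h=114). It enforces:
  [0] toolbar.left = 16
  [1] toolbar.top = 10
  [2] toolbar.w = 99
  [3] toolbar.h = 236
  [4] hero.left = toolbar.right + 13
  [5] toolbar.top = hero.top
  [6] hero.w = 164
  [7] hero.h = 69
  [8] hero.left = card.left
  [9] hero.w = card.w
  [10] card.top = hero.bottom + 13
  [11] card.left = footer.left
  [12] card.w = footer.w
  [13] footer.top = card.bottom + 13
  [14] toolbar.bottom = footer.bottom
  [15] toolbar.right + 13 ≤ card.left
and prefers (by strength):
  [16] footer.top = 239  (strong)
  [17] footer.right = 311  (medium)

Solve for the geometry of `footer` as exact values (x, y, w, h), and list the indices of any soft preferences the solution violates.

footer = (x=128, y=219, w=164, h=27)
violated soft preferences: 16, 17

1. footer.x = 128  [card.left = footer.left]
2. footer.w = 164  [card.w = footer.w]
3. footer.y = 219  [footer.top = card.bottom + 13]
4. footer.h = 27  [toolbar.bottom = footer.bottom]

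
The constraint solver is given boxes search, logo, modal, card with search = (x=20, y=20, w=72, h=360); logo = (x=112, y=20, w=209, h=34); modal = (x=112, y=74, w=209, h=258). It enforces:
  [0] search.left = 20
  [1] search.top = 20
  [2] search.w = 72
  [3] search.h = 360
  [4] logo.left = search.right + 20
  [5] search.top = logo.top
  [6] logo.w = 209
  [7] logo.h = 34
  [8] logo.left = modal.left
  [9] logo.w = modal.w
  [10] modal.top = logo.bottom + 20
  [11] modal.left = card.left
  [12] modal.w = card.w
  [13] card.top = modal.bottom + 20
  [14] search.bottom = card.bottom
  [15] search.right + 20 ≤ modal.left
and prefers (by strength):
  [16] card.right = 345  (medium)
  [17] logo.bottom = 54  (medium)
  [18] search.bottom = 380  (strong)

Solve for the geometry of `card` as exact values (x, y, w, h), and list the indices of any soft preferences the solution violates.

1. card.x = 112  [modal.left = card.left]
2. card.w = 209  [modal.w = card.w]
3. card.y = 352  [card.top = modal.bottom + 20]
4. card.h = 28  [search.bottom = card.bottom]

card = (x=112, y=352, w=209, h=28)
violated soft preferences: 16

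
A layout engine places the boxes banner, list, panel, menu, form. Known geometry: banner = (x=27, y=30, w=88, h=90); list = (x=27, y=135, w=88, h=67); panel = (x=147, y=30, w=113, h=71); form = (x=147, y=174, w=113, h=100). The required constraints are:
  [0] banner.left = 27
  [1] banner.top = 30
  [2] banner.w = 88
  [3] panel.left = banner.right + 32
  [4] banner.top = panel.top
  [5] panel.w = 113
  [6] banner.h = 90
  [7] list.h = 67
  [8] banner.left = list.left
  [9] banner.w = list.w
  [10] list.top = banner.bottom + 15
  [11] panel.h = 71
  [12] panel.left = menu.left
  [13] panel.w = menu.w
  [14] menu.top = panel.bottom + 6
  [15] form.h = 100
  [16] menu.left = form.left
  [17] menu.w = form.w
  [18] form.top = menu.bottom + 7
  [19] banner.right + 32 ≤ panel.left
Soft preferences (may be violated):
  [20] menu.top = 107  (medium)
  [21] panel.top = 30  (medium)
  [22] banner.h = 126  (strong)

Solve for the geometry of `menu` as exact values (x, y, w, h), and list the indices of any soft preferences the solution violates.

1. menu.x = 147  [panel.left = menu.left]
2. menu.w = 113  [panel.w = menu.w]
3. menu.y = 107  [menu.top = panel.bottom + 6]
4. menu.h = 60  [form.top = menu.bottom + 7]

menu = (x=147, y=107, w=113, h=60)
violated soft preferences: 22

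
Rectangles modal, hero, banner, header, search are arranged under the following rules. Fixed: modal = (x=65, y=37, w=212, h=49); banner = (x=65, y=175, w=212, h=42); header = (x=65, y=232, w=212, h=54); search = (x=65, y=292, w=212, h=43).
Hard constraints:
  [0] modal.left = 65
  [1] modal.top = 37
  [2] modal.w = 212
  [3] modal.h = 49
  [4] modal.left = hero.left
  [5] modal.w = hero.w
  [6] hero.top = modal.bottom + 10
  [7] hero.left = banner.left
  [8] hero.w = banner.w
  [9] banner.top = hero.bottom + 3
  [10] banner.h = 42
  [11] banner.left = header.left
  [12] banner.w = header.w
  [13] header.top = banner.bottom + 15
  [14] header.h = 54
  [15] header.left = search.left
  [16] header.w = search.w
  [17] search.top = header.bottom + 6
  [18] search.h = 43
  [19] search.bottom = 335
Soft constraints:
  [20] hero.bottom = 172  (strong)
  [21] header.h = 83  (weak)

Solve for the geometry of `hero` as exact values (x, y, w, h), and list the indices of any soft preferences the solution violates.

1. hero.x = 65  [modal.left = hero.left]
2. hero.w = 212  [modal.w = hero.w]
3. hero.y = 96  [hero.top = modal.bottom + 10]
4. hero.h = 76  [banner.top = hero.bottom + 3]

hero = (x=65, y=96, w=212, h=76)
violated soft preferences: 21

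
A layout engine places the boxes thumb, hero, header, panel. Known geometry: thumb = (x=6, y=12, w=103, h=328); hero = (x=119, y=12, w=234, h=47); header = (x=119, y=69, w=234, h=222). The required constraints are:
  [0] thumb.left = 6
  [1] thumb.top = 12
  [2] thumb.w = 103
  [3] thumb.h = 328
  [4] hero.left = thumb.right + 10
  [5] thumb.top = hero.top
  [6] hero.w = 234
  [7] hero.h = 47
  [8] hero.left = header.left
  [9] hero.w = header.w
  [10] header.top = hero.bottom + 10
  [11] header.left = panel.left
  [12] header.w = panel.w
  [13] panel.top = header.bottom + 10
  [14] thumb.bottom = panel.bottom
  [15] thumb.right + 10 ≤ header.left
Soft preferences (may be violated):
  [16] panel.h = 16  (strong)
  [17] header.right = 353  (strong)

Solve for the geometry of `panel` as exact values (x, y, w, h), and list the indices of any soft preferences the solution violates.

1. panel.x = 119  [header.left = panel.left]
2. panel.w = 234  [header.w = panel.w]
3. panel.y = 301  [panel.top = header.bottom + 10]
4. panel.h = 39  [thumb.bottom = panel.bottom]

panel = (x=119, y=301, w=234, h=39)
violated soft preferences: 16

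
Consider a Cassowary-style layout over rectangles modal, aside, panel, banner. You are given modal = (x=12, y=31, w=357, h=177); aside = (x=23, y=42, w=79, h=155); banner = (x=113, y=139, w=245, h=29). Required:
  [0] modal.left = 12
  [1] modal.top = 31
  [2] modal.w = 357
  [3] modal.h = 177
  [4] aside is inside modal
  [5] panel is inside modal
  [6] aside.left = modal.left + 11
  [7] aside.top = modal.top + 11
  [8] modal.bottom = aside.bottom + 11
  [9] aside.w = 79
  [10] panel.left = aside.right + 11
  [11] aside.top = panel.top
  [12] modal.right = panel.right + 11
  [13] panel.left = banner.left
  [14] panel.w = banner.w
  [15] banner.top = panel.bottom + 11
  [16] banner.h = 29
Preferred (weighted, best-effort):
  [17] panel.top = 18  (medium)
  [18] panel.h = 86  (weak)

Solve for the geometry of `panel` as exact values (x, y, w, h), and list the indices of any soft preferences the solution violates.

panel = (x=113, y=42, w=245, h=86)
violated soft preferences: 17

1. panel.x = 113  [panel.left = aside.right + 11]
2. panel.y = 42  [aside.top = panel.top]
3. panel.w = 245  [modal.right = panel.right + 11]
4. panel.h = 86  [banner.top = panel.bottom + 11]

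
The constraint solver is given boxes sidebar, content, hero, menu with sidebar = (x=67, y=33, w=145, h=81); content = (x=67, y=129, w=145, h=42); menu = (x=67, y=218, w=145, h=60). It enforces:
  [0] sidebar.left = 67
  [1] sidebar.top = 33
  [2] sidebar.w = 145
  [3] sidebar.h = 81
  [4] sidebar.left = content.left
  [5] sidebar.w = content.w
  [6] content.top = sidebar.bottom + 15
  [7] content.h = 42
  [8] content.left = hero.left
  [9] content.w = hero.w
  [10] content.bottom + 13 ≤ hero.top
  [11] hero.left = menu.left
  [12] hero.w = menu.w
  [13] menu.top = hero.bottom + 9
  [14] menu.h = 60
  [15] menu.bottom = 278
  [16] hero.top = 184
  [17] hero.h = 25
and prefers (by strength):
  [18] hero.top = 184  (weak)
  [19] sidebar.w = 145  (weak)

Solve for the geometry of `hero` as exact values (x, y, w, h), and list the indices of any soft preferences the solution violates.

hero = (x=67, y=184, w=145, h=25)
violated soft preferences: none

1. hero.x = 67  [content.left = hero.left]
2. hero.w = 145  [content.w = hero.w]
3. hero.y = 184  [hero.top = 184]
4. hero.h = 25  [hero.h = 25]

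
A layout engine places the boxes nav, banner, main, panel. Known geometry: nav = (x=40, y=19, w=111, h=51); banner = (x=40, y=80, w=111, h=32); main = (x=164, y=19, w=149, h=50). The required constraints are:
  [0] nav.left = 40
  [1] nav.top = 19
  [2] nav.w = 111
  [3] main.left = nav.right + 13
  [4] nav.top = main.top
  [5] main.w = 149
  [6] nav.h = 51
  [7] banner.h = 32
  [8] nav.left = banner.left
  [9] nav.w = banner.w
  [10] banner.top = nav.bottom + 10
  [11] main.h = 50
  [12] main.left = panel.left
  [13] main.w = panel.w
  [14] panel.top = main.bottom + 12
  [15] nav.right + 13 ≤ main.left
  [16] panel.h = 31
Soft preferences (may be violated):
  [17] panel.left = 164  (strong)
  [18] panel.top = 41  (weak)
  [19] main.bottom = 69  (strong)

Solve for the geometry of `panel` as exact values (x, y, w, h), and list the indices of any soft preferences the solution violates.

panel = (x=164, y=81, w=149, h=31)
violated soft preferences: 18

1. panel.x = 164  [main.left = panel.left]
2. panel.w = 149  [main.w = panel.w]
3. panel.y = 81  [panel.top = main.bottom + 12]
4. panel.h = 31  [panel.h = 31]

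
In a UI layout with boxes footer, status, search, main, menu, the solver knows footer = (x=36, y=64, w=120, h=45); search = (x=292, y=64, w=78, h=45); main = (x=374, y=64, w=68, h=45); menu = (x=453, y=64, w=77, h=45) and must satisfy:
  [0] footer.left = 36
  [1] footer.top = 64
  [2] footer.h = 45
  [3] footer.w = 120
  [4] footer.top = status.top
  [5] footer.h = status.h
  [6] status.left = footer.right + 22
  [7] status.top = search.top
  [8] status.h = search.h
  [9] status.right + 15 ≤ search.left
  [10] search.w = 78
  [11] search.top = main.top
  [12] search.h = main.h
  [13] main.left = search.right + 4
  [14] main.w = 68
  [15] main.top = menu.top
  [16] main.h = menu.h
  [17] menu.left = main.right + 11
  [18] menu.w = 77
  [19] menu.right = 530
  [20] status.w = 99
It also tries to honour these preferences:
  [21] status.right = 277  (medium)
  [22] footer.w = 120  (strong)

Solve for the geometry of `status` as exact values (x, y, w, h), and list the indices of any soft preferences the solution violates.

1. status.y = 64  [footer.top = status.top]
2. status.h = 45  [footer.h = status.h]
3. status.x = 178  [status.left = footer.right + 22]
4. status.w = 99  [status.w = 99]

status = (x=178, y=64, w=99, h=45)
violated soft preferences: none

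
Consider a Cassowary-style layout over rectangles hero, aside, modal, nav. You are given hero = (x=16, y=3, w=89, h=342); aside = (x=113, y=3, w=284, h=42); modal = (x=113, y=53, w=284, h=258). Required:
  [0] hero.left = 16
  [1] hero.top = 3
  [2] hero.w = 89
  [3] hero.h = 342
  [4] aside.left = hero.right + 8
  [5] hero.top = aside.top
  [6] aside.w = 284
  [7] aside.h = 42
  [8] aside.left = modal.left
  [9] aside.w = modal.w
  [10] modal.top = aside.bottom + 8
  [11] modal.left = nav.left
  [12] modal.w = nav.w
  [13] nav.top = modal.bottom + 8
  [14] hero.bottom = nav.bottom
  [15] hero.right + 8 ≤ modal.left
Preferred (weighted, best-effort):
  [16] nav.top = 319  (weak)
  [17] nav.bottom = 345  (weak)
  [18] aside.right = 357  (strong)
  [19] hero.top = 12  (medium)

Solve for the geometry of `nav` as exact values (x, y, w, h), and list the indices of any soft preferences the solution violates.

1. nav.x = 113  [modal.left = nav.left]
2. nav.w = 284  [modal.w = nav.w]
3. nav.y = 319  [nav.top = modal.bottom + 8]
4. nav.h = 26  [hero.bottom = nav.bottom]

nav = (x=113, y=319, w=284, h=26)
violated soft preferences: 18, 19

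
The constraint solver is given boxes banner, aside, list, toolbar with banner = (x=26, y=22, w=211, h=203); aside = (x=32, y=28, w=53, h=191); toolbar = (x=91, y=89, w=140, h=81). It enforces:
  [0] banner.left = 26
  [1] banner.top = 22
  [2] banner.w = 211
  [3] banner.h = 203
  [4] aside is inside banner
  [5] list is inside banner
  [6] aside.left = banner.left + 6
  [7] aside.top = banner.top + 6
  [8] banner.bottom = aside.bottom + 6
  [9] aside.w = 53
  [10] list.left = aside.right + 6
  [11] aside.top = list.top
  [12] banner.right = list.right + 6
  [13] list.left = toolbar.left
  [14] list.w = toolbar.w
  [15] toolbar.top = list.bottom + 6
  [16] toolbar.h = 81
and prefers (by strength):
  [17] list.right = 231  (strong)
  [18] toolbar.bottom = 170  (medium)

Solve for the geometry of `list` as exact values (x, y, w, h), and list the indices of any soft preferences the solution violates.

list = (x=91, y=28, w=140, h=55)
violated soft preferences: none

1. list.x = 91  [list.left = aside.right + 6]
2. list.y = 28  [aside.top = list.top]
3. list.w = 140  [banner.right = list.right + 6]
4. list.h = 55  [toolbar.top = list.bottom + 6]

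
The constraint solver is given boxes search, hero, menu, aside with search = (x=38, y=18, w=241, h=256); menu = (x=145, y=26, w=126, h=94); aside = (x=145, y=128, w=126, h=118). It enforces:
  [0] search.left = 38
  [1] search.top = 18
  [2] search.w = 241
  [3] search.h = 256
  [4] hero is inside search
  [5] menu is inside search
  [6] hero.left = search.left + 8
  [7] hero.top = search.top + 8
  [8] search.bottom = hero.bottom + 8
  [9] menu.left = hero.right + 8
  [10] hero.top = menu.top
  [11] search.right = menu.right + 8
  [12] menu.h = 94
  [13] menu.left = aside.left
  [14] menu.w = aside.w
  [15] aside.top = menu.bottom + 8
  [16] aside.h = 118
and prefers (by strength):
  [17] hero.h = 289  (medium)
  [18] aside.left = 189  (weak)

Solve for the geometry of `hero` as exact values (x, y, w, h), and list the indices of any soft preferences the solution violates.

hero = (x=46, y=26, w=91, h=240)
violated soft preferences: 17, 18

1. hero.x = 46  [hero.left = search.left + 8]
2. hero.y = 26  [hero.top = search.top + 8]
3. hero.h = 240  [search.bottom = hero.bottom + 8]
4. hero.w = 91  [menu.left = hero.right + 8]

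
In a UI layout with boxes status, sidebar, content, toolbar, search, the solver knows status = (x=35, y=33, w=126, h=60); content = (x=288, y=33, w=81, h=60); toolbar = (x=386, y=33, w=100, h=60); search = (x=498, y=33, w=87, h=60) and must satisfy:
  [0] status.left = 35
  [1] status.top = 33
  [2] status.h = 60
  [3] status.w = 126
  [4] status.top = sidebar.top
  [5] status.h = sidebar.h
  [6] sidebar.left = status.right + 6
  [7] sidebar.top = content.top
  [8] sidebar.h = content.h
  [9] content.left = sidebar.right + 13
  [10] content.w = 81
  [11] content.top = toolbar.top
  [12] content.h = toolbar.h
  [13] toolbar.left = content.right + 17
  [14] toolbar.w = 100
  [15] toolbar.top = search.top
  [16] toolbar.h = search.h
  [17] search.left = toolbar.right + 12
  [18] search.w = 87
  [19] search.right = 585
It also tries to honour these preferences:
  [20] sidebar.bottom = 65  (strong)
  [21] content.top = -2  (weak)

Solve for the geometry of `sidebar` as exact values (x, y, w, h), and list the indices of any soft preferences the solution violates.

sidebar = (x=167, y=33, w=108, h=60)
violated soft preferences: 20, 21

1. sidebar.y = 33  [status.top = sidebar.top]
2. sidebar.h = 60  [status.h = sidebar.h]
3. sidebar.x = 167  [sidebar.left = status.right + 6]
4. sidebar.w = 108  [content.left = sidebar.right + 13]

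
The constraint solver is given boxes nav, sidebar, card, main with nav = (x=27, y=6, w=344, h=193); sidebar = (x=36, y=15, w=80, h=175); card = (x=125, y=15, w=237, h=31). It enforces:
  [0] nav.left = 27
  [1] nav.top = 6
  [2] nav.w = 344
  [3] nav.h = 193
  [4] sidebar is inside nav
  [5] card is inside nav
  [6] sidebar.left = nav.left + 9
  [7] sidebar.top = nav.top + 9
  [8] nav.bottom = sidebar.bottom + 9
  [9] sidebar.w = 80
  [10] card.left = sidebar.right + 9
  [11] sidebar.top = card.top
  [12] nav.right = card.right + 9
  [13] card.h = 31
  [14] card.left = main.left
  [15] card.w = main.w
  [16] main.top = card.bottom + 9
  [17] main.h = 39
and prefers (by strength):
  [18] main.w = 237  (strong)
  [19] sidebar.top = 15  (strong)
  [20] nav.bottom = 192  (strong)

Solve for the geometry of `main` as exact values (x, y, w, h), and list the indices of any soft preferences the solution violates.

1. main.x = 125  [card.left = main.left]
2. main.w = 237  [card.w = main.w]
3. main.y = 55  [main.top = card.bottom + 9]
4. main.h = 39  [main.h = 39]

main = (x=125, y=55, w=237, h=39)
violated soft preferences: 20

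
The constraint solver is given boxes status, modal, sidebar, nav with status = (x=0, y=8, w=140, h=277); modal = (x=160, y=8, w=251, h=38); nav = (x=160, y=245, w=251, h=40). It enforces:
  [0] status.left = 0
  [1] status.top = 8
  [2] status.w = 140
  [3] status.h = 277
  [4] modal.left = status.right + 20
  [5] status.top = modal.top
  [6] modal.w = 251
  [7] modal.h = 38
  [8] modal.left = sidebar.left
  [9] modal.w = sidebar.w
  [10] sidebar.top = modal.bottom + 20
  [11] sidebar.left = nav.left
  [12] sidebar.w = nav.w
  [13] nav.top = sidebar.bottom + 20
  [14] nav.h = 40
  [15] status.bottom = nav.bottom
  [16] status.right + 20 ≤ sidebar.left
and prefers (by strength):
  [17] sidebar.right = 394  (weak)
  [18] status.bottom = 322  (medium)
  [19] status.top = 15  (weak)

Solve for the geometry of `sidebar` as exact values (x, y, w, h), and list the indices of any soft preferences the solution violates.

sidebar = (x=160, y=66, w=251, h=159)
violated soft preferences: 17, 18, 19

1. sidebar.x = 160  [modal.left = sidebar.left]
2. sidebar.w = 251  [modal.w = sidebar.w]
3. sidebar.y = 66  [sidebar.top = modal.bottom + 20]
4. sidebar.h = 159  [nav.top = sidebar.bottom + 20]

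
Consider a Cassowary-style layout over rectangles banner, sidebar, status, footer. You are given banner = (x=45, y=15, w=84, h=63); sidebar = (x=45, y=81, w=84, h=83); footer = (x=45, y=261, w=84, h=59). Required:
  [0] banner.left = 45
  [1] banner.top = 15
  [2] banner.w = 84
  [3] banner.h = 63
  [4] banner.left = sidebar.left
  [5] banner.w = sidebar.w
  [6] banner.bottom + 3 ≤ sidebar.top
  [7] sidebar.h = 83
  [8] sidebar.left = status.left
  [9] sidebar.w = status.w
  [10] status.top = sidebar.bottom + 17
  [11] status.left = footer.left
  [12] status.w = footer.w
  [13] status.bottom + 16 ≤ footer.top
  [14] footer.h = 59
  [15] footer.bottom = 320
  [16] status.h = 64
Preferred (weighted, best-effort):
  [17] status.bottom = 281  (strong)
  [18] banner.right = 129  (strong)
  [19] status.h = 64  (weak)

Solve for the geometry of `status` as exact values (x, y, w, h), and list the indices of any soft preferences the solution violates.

1. status.x = 45  [sidebar.left = status.left]
2. status.w = 84  [sidebar.w = status.w]
3. status.y = 181  [status.top = sidebar.bottom + 17]
4. status.h = 64  [status.h = 64]

status = (x=45, y=181, w=84, h=64)
violated soft preferences: 17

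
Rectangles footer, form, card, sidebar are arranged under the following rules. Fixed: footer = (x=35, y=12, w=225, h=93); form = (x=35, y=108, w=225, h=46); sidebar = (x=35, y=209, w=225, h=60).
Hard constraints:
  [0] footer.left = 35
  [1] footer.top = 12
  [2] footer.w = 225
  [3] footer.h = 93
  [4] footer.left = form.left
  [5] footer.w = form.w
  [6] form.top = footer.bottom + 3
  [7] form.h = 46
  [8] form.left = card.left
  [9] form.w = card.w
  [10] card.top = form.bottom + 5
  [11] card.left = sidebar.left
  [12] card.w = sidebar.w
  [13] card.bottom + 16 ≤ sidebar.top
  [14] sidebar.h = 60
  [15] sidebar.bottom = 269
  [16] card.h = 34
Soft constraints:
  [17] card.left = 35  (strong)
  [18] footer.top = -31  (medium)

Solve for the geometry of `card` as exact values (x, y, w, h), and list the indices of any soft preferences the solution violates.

card = (x=35, y=159, w=225, h=34)
violated soft preferences: 18

1. card.x = 35  [form.left = card.left]
2. card.w = 225  [form.w = card.w]
3. card.y = 159  [card.top = form.bottom + 5]
4. card.h = 34  [card.h = 34]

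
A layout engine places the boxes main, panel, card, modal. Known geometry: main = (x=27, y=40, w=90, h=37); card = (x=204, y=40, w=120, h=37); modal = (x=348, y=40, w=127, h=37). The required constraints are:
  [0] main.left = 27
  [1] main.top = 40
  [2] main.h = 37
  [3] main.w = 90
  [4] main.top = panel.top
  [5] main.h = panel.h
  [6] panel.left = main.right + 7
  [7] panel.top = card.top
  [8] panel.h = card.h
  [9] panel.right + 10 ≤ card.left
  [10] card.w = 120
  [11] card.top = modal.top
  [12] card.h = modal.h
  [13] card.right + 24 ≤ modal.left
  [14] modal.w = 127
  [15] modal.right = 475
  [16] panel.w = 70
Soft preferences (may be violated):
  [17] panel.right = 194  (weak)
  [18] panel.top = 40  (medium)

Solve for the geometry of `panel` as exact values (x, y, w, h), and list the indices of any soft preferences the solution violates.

panel = (x=124, y=40, w=70, h=37)
violated soft preferences: none

1. panel.y = 40  [main.top = panel.top]
2. panel.h = 37  [main.h = panel.h]
3. panel.x = 124  [panel.left = main.right + 7]
4. panel.w = 70  [panel.w = 70]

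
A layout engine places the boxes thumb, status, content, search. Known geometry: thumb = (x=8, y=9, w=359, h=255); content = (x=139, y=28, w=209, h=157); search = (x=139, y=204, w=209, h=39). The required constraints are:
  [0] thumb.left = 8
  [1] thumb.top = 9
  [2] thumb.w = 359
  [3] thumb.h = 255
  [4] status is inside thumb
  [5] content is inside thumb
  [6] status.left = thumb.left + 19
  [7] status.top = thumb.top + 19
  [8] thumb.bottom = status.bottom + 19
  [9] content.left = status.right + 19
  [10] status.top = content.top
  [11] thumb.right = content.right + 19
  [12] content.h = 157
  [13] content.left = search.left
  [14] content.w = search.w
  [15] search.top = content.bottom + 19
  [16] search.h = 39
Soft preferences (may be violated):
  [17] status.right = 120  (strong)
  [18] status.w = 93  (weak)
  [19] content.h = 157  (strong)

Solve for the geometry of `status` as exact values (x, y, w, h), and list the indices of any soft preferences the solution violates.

1. status.x = 27  [status.left = thumb.left + 19]
2. status.y = 28  [status.top = thumb.top + 19]
3. status.h = 217  [thumb.bottom = status.bottom + 19]
4. status.w = 93  [content.left = status.right + 19]

status = (x=27, y=28, w=93, h=217)
violated soft preferences: none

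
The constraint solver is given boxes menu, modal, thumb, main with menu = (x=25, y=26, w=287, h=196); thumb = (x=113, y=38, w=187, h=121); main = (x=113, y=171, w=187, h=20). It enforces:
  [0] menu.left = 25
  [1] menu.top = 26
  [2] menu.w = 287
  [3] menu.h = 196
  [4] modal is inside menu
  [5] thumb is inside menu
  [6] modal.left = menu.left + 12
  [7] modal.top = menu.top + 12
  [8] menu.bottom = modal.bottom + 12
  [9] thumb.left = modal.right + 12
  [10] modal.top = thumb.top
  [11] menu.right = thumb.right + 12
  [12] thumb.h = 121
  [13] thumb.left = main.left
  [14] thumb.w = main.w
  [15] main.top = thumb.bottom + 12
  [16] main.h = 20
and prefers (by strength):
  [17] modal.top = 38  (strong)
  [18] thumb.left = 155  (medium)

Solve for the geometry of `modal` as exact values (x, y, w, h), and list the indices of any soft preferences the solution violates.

modal = (x=37, y=38, w=64, h=172)
violated soft preferences: 18

1. modal.x = 37  [modal.left = menu.left + 12]
2. modal.y = 38  [modal.top = menu.top + 12]
3. modal.h = 172  [menu.bottom = modal.bottom + 12]
4. modal.w = 64  [thumb.left = modal.right + 12]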